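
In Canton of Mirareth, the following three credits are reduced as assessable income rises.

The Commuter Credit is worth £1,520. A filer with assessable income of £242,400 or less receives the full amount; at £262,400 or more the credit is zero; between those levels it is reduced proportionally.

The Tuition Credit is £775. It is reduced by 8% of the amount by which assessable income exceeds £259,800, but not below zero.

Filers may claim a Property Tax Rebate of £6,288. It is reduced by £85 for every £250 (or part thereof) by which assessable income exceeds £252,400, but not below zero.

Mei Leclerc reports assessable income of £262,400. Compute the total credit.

Commuter Credit: £262,400 is at or above £262,400, so the credit is £0.
Tuition Credit: 8% of the £2,600 excess over £259,800 is £208; credit = £775 − £208 = £567.
Property Tax Rebate: income exceeds £252,400 by £10,000, which is 40 full-or-partial £250 increments; reduction = 40 × £85 = £3,400, leaving £2,888.
Total: £0 + £567 + £2,888 = £3,455.

£3,455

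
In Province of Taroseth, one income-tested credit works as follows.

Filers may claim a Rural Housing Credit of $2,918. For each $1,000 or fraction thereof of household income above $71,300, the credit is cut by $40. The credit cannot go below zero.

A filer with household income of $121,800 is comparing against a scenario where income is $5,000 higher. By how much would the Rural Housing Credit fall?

$200

At $121,800 — income exceeds $71,300 by $50,500, which is 51 full-or-partial $1,000 increments; reduction = 51 × $40 = $2,040, leaving $878.
At $126,800 — income exceeds $71,300 by $55,500, which is 56 full-or-partial $1,000 increments; reduction = 56 × $40 = $2,240, leaving $678.
Lost: $878 − $678 = $200.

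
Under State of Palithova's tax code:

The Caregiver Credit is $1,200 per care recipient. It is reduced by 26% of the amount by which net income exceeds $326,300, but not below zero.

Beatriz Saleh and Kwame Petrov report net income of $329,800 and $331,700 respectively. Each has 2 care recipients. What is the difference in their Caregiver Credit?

$494

Beatriz ($329,800): Caregiver Credit: base = 2 × $1,200 = $2,400. 26% of the $3,500 excess over $326,300 is $910; credit = $2,400 − $910 = $1,490.
Kwame ($331,700): Caregiver Credit: base = 2 × $1,200 = $2,400. 26% of the $5,400 excess over $326,300 is $1,404; credit = $2,400 − $1,404 = $996.
Difference: |$1,490 − $996| = $494.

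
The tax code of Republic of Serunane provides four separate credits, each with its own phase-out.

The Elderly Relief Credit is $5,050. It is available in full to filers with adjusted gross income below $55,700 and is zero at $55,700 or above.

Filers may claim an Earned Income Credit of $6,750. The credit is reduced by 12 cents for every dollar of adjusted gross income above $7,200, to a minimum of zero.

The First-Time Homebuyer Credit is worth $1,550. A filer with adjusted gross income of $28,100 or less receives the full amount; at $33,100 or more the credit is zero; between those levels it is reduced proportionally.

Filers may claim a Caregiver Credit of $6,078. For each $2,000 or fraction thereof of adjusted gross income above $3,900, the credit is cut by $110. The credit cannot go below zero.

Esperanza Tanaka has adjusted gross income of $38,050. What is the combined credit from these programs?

$12,196

Elderly Relief Credit: $38,050 is below the $55,700 cutoff, so the full $5,050 applies.
Earned Income Credit: 12% of the $30,850 excess over $7,200 is $3,702; credit = $6,750 − $3,702 = $3,048.
First-Time Homebuyer Credit: $38,050 is at or above $33,100, so the credit is $0.
Caregiver Credit: income exceeds $3,900 by $34,150, which is 18 full-or-partial $2,000 increments; reduction = 18 × $110 = $1,980, leaving $4,098.
Total: $5,050 + $3,048 + $0 + $4,098 = $12,196.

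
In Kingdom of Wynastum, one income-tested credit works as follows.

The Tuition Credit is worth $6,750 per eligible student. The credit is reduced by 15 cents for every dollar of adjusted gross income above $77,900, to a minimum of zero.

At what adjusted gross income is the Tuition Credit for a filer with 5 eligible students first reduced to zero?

Full credit = 5 × $6,750 = $33,750.
The credit falls by 15% of each dollar above $77,900, so it reaches zero when the excess is $33,750 / 15% = $225,000: income = $77,900 + $225,000 = $302,900.

$302,900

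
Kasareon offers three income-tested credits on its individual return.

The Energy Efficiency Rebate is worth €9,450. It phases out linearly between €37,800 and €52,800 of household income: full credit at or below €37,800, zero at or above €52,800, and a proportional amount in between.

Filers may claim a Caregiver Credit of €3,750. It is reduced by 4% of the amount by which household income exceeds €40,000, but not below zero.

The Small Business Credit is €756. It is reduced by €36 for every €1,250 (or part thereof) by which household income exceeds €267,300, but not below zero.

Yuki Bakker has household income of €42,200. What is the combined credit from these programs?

€11,096

Energy Efficiency Rebate: €42,200 is €4,400 into a €15,000 phase-out range, leaving 10,600/15,000 of the credit: €9,450 × 10,600/15,000 = €6,678.
Caregiver Credit: 4% of the €2,200 excess over €40,000 is €88; credit = €3,750 − €88 = €3,662.
Small Business Credit: €42,200 is at or below the €267,300 threshold, so the full €756 applies.
Total: €6,678 + €3,662 + €756 = €11,096.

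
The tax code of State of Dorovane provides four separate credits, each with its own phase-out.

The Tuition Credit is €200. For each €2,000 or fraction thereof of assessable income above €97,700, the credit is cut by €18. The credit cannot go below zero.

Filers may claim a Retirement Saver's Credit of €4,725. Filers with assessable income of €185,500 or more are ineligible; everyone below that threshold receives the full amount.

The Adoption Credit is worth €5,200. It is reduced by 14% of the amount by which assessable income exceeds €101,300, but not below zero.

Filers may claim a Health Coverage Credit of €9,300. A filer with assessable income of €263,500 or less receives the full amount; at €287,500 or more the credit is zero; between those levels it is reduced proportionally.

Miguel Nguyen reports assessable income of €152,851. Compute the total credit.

€14,025

Tuition Credit: income exceeds €97,700 by €55,151 → 28 increments × €18 = €504 ≥ base, so the credit is €0.
Retirement Saver's Credit: €152,851 is below the €185,500 cutoff, so the full €4,725 applies.
Adoption Credit: 14% of the €51,551 excess over €101,300 is €7,217.14 ≥ base, so the credit is €0.
Health Coverage Credit: €152,851 is at or below the €263,500 threshold, so the full €9,300 applies.
Total: €0 + €4,725 + €0 + €9,300 = €14,025.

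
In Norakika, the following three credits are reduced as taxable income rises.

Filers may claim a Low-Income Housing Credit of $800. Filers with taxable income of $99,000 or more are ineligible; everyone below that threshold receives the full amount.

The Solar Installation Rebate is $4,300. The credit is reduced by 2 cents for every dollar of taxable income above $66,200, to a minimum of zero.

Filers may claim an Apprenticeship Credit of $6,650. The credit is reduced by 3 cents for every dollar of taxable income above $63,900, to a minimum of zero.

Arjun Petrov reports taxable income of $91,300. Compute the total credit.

$10,426

Low-Income Housing Credit: $91,300 is below the $99,000 cutoff, so the full $800 applies.
Solar Installation Rebate: 2% of the $25,100 excess over $66,200 is $502; credit = $4,300 − $502 = $3,798.
Apprenticeship Credit: 3% of the $27,400 excess over $63,900 is $822; credit = $6,650 − $822 = $5,828.
Total: $800 + $3,798 + $5,828 = $10,426.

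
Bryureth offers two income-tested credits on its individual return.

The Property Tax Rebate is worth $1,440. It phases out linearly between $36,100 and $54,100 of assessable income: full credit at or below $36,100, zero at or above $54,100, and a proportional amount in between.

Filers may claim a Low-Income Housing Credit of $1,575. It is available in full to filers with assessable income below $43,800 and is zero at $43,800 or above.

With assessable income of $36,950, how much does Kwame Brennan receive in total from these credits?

$2,947

Property Tax Rebate: $36,950 is $850 into a $18,000 phase-out range, leaving 17,150/18,000 of the credit: $1,440 × 17,150/18,000 = $1,372.
Low-Income Housing Credit: $36,950 is below the $43,800 cutoff, so the full $1,575 applies.
Total: $1,372 + $1,575 = $2,947.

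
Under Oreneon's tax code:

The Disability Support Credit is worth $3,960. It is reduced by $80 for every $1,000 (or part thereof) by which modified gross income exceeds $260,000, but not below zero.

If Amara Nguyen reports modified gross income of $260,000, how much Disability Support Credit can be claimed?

$3,960

Disability Support Credit: $260,000 is at or below the $260,000 threshold, so the full $3,960 applies.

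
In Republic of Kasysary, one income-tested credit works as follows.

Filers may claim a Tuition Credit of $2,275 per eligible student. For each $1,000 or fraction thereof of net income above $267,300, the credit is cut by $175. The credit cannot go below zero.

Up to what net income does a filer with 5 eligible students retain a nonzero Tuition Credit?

$331,300

Full credit = 5 × $2,275 = $11,375.
After 64 increments the reduction is 64 × $175 = $11,200, leaving $175; one more increment wipes it out. Increment 64 ends at excess 64 × $1,000 = $64,000, so the highest qualifying income is $267,300 + $64,000 = $331,300.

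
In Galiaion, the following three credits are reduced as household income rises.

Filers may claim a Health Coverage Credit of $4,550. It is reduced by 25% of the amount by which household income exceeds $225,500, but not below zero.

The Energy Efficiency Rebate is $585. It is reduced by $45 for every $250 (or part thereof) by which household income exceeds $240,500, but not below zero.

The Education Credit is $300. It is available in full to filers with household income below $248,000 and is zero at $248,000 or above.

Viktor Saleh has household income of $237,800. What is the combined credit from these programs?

$2,360

Health Coverage Credit: 25% of the $12,300 excess over $225,500 is $3,075; credit = $4,550 − $3,075 = $1,475.
Energy Efficiency Rebate: $237,800 is at or below the $240,500 threshold, so the full $585 applies.
Education Credit: $237,800 is below the $248,000 cutoff, so the full $300 applies.
Total: $1,475 + $585 + $300 = $2,360.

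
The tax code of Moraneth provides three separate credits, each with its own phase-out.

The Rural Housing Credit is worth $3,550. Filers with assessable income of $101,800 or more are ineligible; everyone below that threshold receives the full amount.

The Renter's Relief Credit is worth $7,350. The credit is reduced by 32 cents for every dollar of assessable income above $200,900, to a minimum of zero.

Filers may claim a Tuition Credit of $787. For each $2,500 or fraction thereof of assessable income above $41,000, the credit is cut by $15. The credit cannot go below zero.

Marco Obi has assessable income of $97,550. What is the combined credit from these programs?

Rural Housing Credit: $97,550 is below the $101,800 cutoff, so the full $3,550 applies.
Renter's Relief Credit: $97,550 is at or below the $200,900 threshold, so the full $7,350 applies.
Tuition Credit: income exceeds $41,000 by $56,550, which is 23 full-or-partial $2,500 increments; reduction = 23 × $15 = $345, leaving $442.
Total: $3,550 + $7,350 + $442 = $11,342.

$11,342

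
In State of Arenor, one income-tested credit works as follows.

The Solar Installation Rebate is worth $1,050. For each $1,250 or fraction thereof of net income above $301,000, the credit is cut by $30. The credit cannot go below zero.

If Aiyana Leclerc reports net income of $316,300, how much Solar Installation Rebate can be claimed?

$660

Solar Installation Rebate: income exceeds $301,000 by $15,300, which is 13 full-or-partial $1,250 increments; reduction = 13 × $30 = $390, leaving $660.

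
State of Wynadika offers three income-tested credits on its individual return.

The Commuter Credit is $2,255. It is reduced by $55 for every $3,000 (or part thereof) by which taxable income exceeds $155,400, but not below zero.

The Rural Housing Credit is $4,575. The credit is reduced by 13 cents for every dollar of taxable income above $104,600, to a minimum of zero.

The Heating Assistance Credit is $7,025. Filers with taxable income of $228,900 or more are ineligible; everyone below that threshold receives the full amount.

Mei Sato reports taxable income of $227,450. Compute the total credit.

$7,905

Commuter Credit: income exceeds $155,400 by $72,050, which is 25 full-or-partial $3,000 increments; reduction = 25 × $55 = $1,375, leaving $880.
Rural Housing Credit: 13% of the $122,850 excess over $104,600 is $15,970.50 ≥ base, so the credit is $0.
Heating Assistance Credit: $227,450 is below the $228,900 cutoff, so the full $7,025 applies.
Total: $880 + $0 + $7,025 = $7,905.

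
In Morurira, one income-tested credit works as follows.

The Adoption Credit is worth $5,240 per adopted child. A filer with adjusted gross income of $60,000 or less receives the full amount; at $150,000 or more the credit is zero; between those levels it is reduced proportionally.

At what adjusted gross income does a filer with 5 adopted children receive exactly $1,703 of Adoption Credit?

Full credit = 5 × $5,240 = $26,200.
$1,703 is 1,703/26,200 of the full $26,200, so 24,497/26,200 of the $90,000 range has been used: income = $60,000 + $90,000 × 24,497/26,200 = $144,150.

$144,150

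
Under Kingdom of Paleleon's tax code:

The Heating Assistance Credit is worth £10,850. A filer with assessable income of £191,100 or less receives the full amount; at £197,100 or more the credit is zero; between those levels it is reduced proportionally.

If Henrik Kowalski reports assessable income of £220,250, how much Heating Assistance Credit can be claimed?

Heating Assistance Credit: £220,250 is at or above £197,100, so the credit is £0.

£0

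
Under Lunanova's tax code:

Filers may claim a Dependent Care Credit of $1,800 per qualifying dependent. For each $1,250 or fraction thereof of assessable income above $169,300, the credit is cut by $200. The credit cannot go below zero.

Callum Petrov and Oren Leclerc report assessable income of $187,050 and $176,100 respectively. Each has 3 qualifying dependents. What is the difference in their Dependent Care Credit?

$1,800

Callum ($187,050): Dependent Care Credit: base = 3 × $1,800 = $5,400. income exceeds $169,300 by $17,750, which is 15 full-or-partial $1,250 increments; reduction = 15 × $200 = $3,000, leaving $2,400.
Oren ($176,100): Dependent Care Credit: base = 3 × $1,800 = $5,400. income exceeds $169,300 by $6,800, which is 6 full-or-partial $1,250 increments; reduction = 6 × $200 = $1,200, leaving $4,200.
Difference: |$2,400 − $4,200| = $1,800.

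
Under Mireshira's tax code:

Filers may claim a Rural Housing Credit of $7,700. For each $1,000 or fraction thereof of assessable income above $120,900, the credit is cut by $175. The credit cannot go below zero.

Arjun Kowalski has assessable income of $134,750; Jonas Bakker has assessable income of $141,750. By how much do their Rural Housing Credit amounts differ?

$1,225

Arjun ($134,750): Rural Housing Credit: income exceeds $120,900 by $13,850, which is 14 full-or-partial $1,000 increments; reduction = 14 × $175 = $2,450, leaving $5,250.
Jonas ($141,750): Rural Housing Credit: income exceeds $120,900 by $20,850, which is 21 full-or-partial $1,000 increments; reduction = 21 × $175 = $3,675, leaving $4,025.
Difference: |$5,250 − $4,025| = $1,225.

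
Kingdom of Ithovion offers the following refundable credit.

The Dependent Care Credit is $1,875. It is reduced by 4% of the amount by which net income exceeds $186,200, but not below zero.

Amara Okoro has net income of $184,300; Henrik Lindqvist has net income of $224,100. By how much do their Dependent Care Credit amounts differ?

Amara ($184,300): Dependent Care Credit: $184,300 is at or below the $186,200 threshold, so the full $1,875 applies.
Henrik ($224,100): Dependent Care Credit: 4% of the $37,900 excess over $186,200 is $1,516; credit = $1,875 − $1,516 = $359.
Difference: |$1,875 − $359| = $1,516.

$1,516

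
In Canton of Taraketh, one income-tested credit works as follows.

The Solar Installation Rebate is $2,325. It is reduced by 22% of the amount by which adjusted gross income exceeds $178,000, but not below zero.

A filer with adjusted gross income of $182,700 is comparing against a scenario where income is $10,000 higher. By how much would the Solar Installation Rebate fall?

$1,291

At $182,700 — 22% of the $4,700 excess over $178,000 is $1,034; credit = $2,325 − $1,034 = $1,291.
At $192,700 — 22% of the $14,700 excess over $178,000 is $3,234 ≥ base, so the credit is $0.
Lost: $1,291 − $0 = $1,291.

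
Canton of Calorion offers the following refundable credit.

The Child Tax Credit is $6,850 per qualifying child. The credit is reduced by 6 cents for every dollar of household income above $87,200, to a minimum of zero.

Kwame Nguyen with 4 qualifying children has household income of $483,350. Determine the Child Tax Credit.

Child Tax Credit: base = 4 × $6,850 = $27,400. 6% of the $396,150 excess over $87,200 is $23,769; credit = $27,400 − $23,769 = $3,631.

$3,631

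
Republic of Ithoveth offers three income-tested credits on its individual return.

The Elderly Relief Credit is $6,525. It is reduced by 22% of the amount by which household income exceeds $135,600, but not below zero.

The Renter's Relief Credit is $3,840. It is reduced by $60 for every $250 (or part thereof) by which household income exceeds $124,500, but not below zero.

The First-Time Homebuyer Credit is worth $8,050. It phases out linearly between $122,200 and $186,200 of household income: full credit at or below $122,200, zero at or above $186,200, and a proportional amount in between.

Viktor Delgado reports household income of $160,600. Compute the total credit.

$4,245

Elderly Relief Credit: 22% of the $25,000 excess over $135,600 is $5,500; credit = $6,525 − $5,500 = $1,025.
Renter's Relief Credit: income exceeds $124,500 by $36,100 → 145 increments × $60 = $8,700 ≥ base, so the credit is $0.
First-Time Homebuyer Credit: $160,600 is $38,400 into a $64,000 phase-out range, leaving 25,600/64,000 of the credit: $8,050 × 25,600/64,000 = $3,220.
Total: $1,025 + $0 + $3,220 = $4,245.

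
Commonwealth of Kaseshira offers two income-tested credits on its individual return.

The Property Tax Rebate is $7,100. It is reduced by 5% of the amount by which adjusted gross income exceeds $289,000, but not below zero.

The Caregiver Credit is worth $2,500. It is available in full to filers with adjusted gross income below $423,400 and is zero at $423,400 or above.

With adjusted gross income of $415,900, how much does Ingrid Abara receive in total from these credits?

Property Tax Rebate: 5% of the $126,900 excess over $289,000 is $6,345; credit = $7,100 − $6,345 = $755.
Caregiver Credit: $415,900 is below the $423,400 cutoff, so the full $2,500 applies.
Total: $755 + $2,500 = $3,255.

$3,255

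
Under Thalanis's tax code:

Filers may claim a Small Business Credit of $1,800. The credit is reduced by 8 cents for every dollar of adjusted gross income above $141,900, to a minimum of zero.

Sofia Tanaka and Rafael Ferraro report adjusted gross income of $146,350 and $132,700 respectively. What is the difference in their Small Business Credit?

Sofia ($146,350): Small Business Credit: 8% of the $4,450 excess over $141,900 is $356; credit = $1,800 − $356 = $1,444.
Rafael ($132,700): Small Business Credit: $132,700 is at or below the $141,900 threshold, so the full $1,800 applies.
Difference: |$1,444 − $1,800| = $356.

$356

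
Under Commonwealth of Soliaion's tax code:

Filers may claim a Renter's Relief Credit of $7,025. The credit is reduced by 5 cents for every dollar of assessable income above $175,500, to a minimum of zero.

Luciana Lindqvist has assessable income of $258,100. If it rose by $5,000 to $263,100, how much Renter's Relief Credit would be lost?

$250

At $258,100 — 5% of the $82,600 excess over $175,500 is $4,130; credit = $7,025 − $4,130 = $2,895.
At $263,100 — 5% of the $87,600 excess over $175,500 is $4,380; credit = $7,025 − $4,380 = $2,645.
Lost: $2,895 − $2,645 = $250.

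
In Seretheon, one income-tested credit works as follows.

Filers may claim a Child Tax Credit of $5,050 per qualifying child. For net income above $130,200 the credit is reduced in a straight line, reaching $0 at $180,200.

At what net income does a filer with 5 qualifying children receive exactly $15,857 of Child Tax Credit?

Full credit = 5 × $5,050 = $25,250.
$15,857 is 15,857/25,250 of the full $25,250, so 9,393/25,250 of the $50,000 range has been used: income = $130,200 + $50,000 × 9,393/25,250 = $148,800.

$148,800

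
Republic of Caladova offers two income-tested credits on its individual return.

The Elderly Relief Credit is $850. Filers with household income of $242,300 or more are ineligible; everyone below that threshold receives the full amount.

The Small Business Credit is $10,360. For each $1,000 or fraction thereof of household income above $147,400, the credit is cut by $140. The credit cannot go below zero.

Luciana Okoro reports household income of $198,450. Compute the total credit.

$3,930

Elderly Relief Credit: $198,450 is below the $242,300 cutoff, so the full $850 applies.
Small Business Credit: income exceeds $147,400 by $51,050, which is 52 full-or-partial $1,000 increments; reduction = 52 × $140 = $7,280, leaving $3,080.
Total: $850 + $3,080 = $3,930.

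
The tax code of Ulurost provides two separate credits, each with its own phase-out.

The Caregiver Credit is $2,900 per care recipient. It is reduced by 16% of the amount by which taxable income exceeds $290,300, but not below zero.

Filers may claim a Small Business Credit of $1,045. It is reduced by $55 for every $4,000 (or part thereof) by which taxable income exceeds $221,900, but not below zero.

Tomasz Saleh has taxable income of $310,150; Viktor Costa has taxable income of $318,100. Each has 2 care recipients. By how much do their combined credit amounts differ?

Tomasz ($310,150): Caregiver Credit: base = 2 × $2,900 = $5,800. 16% of the $19,850 excess over $290,300 is $3,176; credit = $5,800 − $3,176 = $2,624. Small Business Credit: income exceeds $221,900 by $88,250 → 23 increments × $55 = $1,265 ≥ base, so the credit is $0. total $2,624 + $0 = $2,624
Viktor ($318,100): Caregiver Credit: base = 2 × $2,900 = $5,800. 16% of the $27,800 excess over $290,300 is $4,448; credit = $5,800 − $4,448 = $1,352. Small Business Credit: income exceeds $221,900 by $96,200 → 25 increments × $55 = $1,375 ≥ base, so the credit is $0. total $1,352 + $0 = $1,352
Difference: |$2,624 − $1,352| = $1,272.

$1,272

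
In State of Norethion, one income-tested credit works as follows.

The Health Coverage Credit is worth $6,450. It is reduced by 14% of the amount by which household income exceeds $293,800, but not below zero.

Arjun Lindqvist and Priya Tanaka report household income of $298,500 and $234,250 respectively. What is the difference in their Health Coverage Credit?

Arjun ($298,500): Health Coverage Credit: 14% of the $4,700 excess over $293,800 is $658; credit = $6,450 − $658 = $5,792.
Priya ($234,250): Health Coverage Credit: $234,250 is at or below the $293,800 threshold, so the full $6,450 applies.
Difference: |$5,792 − $6,450| = $658.

$658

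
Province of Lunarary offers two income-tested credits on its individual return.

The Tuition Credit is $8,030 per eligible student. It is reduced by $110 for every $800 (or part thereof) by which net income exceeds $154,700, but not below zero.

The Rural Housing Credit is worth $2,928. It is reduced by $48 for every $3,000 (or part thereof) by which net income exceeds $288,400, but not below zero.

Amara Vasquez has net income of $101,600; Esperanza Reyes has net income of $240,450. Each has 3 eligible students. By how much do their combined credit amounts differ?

Amara ($101,600): Tuition Credit: base = 3 × $8,030 = $24,090. $101,600 is at or below the $154,700 threshold, so the full $24,090 applies. Rural Housing Credit: $101,600 is at or below the $288,400 threshold, so the full $2,928 applies. total $24,090 + $2,928 = $27,018
Esperanza ($240,450): Tuition Credit: base = 3 × $8,030 = $24,090. income exceeds $154,700 by $85,750, which is 108 full-or-partial $800 increments; reduction = 108 × $110 = $11,880, leaving $12,210. Rural Housing Credit: $240,450 is at or below the $288,400 threshold, so the full $2,928 applies. total $12,210 + $2,928 = $15,138
Difference: |$27,018 − $15,138| = $11,880.

$11,880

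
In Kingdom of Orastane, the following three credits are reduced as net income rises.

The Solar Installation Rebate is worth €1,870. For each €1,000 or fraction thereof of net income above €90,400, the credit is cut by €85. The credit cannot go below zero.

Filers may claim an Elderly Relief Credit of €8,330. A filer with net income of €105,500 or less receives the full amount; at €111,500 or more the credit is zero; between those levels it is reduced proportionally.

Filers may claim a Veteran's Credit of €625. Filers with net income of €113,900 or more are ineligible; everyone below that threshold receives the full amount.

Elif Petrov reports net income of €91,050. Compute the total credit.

Solar Installation Rebate: income exceeds €90,400 by €650, which is 1 full-or-partial €1,000 increment; reduction = 1 × €85 = €85, leaving €1,785.
Elderly Relief Credit: €91,050 is at or below the €105,500 threshold, so the full €8,330 applies.
Veteran's Credit: €91,050 is below the €113,900 cutoff, so the full €625 applies.
Total: €1,785 + €8,330 + €625 = €10,740.

€10,740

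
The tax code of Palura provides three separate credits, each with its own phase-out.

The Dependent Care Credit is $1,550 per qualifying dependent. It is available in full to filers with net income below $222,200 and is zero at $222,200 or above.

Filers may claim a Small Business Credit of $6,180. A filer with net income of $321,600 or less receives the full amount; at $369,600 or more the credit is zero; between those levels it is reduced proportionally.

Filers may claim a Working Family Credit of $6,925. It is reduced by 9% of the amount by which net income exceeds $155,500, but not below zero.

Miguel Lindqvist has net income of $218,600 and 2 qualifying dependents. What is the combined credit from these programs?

Dependent Care Credit: base = 2 × $1,550 = $3,100. $218,600 is below the $222,200 cutoff, so the full $3,100 applies.
Small Business Credit: $218,600 is at or below the $321,600 threshold, so the full $6,180 applies.
Working Family Credit: 9% of the $63,100 excess over $155,500 is $5,679; credit = $6,925 − $5,679 = $1,246.
Total: $3,100 + $6,180 + $1,246 = $10,526.

$10,526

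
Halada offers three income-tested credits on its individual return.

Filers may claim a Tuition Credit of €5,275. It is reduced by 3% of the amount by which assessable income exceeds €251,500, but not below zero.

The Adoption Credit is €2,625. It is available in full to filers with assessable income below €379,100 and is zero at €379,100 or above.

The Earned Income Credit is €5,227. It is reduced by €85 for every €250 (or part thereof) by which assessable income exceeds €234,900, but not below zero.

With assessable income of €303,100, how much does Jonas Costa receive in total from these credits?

€6,352

Tuition Credit: 3% of the €51,600 excess over €251,500 is €1,548; credit = €5,275 − €1,548 = €3,727.
Adoption Credit: €303,100 is below the €379,100 cutoff, so the full €2,625 applies.
Earned Income Credit: income exceeds €234,900 by €68,200 → 273 increments × €85 = €23,205 ≥ base, so the credit is €0.
Total: €3,727 + €2,625 + €0 = €6,352.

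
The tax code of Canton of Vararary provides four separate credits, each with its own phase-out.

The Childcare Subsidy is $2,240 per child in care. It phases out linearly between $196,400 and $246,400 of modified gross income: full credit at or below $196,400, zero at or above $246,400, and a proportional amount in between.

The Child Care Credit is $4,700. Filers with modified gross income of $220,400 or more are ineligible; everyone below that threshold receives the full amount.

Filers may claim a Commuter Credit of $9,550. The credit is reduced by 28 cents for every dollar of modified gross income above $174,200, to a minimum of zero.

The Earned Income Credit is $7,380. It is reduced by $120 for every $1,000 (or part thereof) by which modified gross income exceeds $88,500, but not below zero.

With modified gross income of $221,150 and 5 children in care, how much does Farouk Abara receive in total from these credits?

$5,656

Childcare Subsidy: base = 5 × $2,240 = $11,200. $221,150 is $24,750 into a $50,000 phase-out range, leaving 25,250/50,000 of the credit: $11,200 × 25,250/50,000 = $5,656.
Child Care Credit: $221,150 meets or exceeds the $220,400 cutoff, so the credit is $0.
Commuter Credit: 28% of the $46,950 excess over $174,200 is $13,146 ≥ base, so the credit is $0.
Earned Income Credit: income exceeds $88,500 by $132,650 → 133 increments × $120 = $15,960 ≥ base, so the credit is $0.
Total: $5,656 + $0 + $0 + $0 = $5,656.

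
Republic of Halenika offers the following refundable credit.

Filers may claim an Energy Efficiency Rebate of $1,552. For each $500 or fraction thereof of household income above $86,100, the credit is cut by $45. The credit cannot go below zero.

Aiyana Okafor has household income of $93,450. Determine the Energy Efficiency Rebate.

$877

Energy Efficiency Rebate: income exceeds $86,100 by $7,350, which is 15 full-or-partial $500 increments; reduction = 15 × $45 = $675, leaving $877.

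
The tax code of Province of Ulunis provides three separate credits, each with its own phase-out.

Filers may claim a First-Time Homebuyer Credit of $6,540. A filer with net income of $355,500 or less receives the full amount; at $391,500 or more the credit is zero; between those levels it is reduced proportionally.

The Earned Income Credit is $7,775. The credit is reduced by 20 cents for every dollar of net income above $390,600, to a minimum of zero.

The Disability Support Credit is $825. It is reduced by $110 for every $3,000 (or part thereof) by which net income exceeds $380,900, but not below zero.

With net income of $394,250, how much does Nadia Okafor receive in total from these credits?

First-Time Homebuyer Credit: $394,250 is at or above $391,500, so the credit is $0.
Earned Income Credit: 20% of the $3,650 excess over $390,600 is $730; credit = $7,775 − $730 = $7,045.
Disability Support Credit: income exceeds $380,900 by $13,350, which is 5 full-or-partial $3,000 increments; reduction = 5 × $110 = $550, leaving $275.
Total: $0 + $7,045 + $275 = $7,320.

$7,320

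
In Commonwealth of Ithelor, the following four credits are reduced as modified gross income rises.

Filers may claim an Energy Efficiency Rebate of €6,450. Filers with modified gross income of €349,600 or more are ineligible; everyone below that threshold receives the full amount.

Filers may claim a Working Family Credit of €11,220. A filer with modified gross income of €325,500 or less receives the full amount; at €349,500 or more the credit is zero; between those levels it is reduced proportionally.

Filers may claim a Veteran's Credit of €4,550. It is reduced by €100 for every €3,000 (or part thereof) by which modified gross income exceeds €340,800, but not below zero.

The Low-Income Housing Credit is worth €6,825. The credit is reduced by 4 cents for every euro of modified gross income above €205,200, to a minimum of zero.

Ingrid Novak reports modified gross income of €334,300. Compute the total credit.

€19,767

Energy Efficiency Rebate: €334,300 is below the €349,600 cutoff, so the full €6,450 applies.
Working Family Credit: €334,300 is €8,800 into a €24,000 phase-out range, leaving 15,200/24,000 of the credit: €11,220 × 15,200/24,000 = €7,106.
Veteran's Credit: €334,300 is at or below the €340,800 threshold, so the full €4,550 applies.
Low-Income Housing Credit: 4% of the €129,100 excess over €205,200 is €5,164; credit = €6,825 − €5,164 = €1,661.
Total: €6,450 + €7,106 + €4,550 + €1,661 = €19,767.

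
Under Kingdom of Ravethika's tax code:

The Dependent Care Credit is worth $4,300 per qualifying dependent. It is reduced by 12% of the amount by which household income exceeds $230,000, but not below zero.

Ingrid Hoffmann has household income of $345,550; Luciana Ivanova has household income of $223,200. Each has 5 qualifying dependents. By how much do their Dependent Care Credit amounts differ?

$13,866

Ingrid ($345,550): Dependent Care Credit: base = 5 × $4,300 = $21,500. 12% of the $115,550 excess over $230,000 is $13,866; credit = $21,500 − $13,866 = $7,634.
Luciana ($223,200): Dependent Care Credit: base = 5 × $4,300 = $21,500. $223,200 is at or below the $230,000 threshold, so the full $21,500 applies.
Difference: |$7,634 − $21,500| = $13,866.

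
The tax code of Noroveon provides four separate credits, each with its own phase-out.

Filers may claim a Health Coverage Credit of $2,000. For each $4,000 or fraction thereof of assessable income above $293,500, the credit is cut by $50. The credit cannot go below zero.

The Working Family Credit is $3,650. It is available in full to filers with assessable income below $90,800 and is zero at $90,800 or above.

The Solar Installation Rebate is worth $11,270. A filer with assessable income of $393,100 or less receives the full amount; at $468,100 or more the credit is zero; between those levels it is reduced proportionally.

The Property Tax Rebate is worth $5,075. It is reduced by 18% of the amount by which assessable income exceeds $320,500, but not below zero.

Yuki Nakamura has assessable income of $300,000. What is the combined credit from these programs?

Health Coverage Credit: income exceeds $293,500 by $6,500, which is 2 full-or-partial $4,000 increments; reduction = 2 × $50 = $100, leaving $1,900.
Working Family Credit: $300,000 meets or exceeds the $90,800 cutoff, so the credit is $0.
Solar Installation Rebate: $300,000 is at or below the $393,100 threshold, so the full $11,270 applies.
Property Tax Rebate: $300,000 is at or below the $320,500 threshold, so the full $5,075 applies.
Total: $1,900 + $0 + $11,270 + $5,075 = $18,245.

$18,245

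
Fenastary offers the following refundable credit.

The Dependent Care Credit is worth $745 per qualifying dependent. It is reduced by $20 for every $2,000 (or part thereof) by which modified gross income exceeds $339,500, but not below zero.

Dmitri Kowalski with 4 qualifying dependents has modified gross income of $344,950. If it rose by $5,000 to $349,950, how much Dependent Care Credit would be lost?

At $344,950 — base = 4 × $745 = $2,980. income exceeds $339,500 by $5,450, which is 3 full-or-partial $2,000 increments; reduction = 3 × $20 = $60, leaving $2,920.
At $349,950 — base = 4 × $745 = $2,980. income exceeds $339,500 by $10,450, which is 6 full-or-partial $2,000 increments; reduction = 6 × $20 = $120, leaving $2,860.
Lost: $2,920 − $2,860 = $60.

$60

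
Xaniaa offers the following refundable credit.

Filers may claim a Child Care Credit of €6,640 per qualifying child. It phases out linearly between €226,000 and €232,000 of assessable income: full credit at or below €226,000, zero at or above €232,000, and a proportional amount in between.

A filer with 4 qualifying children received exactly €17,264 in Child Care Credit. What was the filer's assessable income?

€228,100

Full credit = 4 × €6,640 = €26,560.
€17,264 is 17,264/26,560 of the full €26,560, so 9,296/26,560 of the €6,000 range has been used: income = €226,000 + €6,000 × 9,296/26,560 = €228,100.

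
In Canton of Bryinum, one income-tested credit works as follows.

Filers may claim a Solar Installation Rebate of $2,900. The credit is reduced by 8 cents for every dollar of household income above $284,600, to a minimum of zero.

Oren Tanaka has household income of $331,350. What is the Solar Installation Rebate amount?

$0

Solar Installation Rebate: 8% of the $46,750 excess over $284,600 is $3,740 ≥ base, so the credit is $0.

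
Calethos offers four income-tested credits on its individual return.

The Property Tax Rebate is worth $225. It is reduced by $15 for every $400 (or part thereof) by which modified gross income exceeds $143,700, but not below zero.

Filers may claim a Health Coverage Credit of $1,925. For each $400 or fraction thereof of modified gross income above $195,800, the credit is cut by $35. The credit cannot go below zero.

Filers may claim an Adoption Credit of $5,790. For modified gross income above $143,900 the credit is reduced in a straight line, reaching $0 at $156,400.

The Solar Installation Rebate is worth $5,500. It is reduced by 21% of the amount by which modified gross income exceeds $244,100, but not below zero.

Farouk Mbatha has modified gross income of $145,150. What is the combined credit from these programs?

$12,801

Property Tax Rebate: income exceeds $143,700 by $1,450, which is 4 full-or-partial $400 increments; reduction = 4 × $15 = $60, leaving $165.
Health Coverage Credit: $145,150 is at or below the $195,800 threshold, so the full $1,925 applies.
Adoption Credit: $145,150 is $1,250 into a $12,500 phase-out range, leaving 11,250/12,500 of the credit: $5,790 × 11,250/12,500 = $5,211.
Solar Installation Rebate: $145,150 is at or below the $244,100 threshold, so the full $5,500 applies.
Total: $165 + $1,925 + $5,211 + $5,500 = $12,801.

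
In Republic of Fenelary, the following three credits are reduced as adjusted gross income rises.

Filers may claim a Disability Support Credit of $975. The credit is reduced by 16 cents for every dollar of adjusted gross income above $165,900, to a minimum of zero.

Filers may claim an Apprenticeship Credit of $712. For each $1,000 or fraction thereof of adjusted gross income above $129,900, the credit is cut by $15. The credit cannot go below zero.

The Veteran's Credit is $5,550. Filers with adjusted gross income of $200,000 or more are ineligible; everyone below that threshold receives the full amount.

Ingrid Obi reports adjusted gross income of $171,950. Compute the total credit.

$5,624

Disability Support Credit: 16% of the $6,050 excess over $165,900 is $968; credit = $975 − $968 = $7.
Apprenticeship Credit: income exceeds $129,900 by $42,050, which is 43 full-or-partial $1,000 increments; reduction = 43 × $15 = $645, leaving $67.
Veteran's Credit: $171,950 is below the $200,000 cutoff, so the full $5,550 applies.
Total: $7 + $67 + $5,550 = $5,624.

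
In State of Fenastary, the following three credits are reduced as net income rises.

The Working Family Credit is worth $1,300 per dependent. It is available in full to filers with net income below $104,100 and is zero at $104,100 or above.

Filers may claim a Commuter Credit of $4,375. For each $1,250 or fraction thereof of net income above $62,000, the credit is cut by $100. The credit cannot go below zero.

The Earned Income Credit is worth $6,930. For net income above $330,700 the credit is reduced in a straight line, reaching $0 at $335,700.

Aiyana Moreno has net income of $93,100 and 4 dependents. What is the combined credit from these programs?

$14,005

Working Family Credit: base = 4 × $1,300 = $5,200. $93,100 is below the $104,100 cutoff, so the full $5,200 applies.
Commuter Credit: income exceeds $62,000 by $31,100, which is 25 full-or-partial $1,250 increments; reduction = 25 × $100 = $2,500, leaving $1,875.
Earned Income Credit: $93,100 is at or below the $330,700 threshold, so the full $6,930 applies.
Total: $5,200 + $1,875 + $6,930 = $14,005.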